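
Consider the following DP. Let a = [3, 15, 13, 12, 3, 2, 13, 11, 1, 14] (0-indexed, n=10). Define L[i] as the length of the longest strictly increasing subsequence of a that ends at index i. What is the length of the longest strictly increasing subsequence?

   i    0    1    2    3    4    5    6    7    8    9
a[i]    3   15   13   12    3    2   13   11    1   14
L[i]    1    2    2    2    1    1    3    2    1    4

4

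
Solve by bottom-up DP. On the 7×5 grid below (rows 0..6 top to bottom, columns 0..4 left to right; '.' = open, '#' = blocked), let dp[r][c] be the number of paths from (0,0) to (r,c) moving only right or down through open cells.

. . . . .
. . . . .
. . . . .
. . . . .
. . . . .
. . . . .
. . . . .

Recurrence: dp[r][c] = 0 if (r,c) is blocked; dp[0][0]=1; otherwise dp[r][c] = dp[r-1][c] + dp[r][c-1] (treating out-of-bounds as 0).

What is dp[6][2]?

28

r\c   0   1   2   3   4
  0   1   1   1   1   1
  1   1   2   3   4   5
  2   1   3   6  10  15
  3   1   4  10  20  35
  4   1   5  15  35  70
  5   1   6  21  56 126
  6   1   7  28  84 210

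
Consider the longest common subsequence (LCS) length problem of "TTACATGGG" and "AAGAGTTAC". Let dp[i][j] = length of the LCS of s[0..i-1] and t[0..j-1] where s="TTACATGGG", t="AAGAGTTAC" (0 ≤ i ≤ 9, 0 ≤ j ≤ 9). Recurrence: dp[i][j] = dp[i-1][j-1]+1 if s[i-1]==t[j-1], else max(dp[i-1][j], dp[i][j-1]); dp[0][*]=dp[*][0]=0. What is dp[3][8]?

3

   ''  A  A  G  A  G  T  T  A  C
''  0  0  0  0  0  0  0  0  0  0
 T  0  0  0  0  0  0  1  1  1  1
 T  0  0  0  0  0  0  1  2  2  2
 A  0  1  1  1  1  1  1  2  3  3
 C  0  1  1  1  1  1  1  2  3  4
 A  0  1  2  2  2  2  2  2  3  4
 T  0  1  2  2  2  2  3  3  3  4
 G  0  1  2  3  3  3  3  3  3  4
 G  0  1  2  3  3  4  4  4  4  4
 G  0  1  2  3  3  4  4  4  4  4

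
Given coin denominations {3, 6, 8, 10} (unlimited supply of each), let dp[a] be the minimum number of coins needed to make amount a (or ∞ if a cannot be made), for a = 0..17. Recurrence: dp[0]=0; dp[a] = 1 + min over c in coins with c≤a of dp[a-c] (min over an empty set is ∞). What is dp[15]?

3

 a  0  1  2  3  4  5  6  7  8  9 10 11 12 13 14 15 16 17
dp  0  -  -  1  -  -  1  -  1  2  1  2  2  2  2  3  2  3
(- denotes ∞ / unreachable)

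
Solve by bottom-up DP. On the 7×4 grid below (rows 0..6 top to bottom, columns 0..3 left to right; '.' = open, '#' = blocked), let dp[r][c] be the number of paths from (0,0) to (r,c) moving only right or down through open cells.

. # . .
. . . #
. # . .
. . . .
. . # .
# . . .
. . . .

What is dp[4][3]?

r\c   0   1   2   3
  0   1   0   0   0
  1   1   1   1   0
  2   1   0   1   1
  3   1   1   2   3
  4   1   2   0   3
  5   0   2   2   5
  6   0   2   4   9

3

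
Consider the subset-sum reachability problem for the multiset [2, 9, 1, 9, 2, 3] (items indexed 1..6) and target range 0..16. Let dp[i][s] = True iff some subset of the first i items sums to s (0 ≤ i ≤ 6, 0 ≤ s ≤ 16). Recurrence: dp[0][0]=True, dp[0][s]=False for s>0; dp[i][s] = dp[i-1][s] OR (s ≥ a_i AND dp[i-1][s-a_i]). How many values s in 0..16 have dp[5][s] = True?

12

i\s   0   1   2   3   4   5   6   7   8   9  10  11  12  13  14  15  16
  0   T   F   F   F   F   F   F   F   F   F   F   F   F   F   F   F   F
  1   T   F   T   F   F   F   F   F   F   F   F   F   F   F   F   F   F
  2   T   F   T   F   F   F   F   F   F   T   F   T   F   F   F   F   F
  3   T   T   T   T   F   F   F   F   F   T   T   T   T   F   F   F   F
  4   T   T   T   T   F   F   F   F   F   T   T   T   T   F   F   F   F
  5   T   T   T   T   T   T   F   F   F   T   T   T   T   T   T   F   F
  6   T   T   T   T   T   T   T   T   T   T   T   T   T   T   T   T   T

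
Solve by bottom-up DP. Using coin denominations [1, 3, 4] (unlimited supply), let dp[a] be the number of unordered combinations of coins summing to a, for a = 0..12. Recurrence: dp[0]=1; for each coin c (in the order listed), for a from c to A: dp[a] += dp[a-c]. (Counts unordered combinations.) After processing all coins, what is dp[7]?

after  coin     0     1     2     3     4     5     6     7     8     9    10    11    12
          1     1     1     1     1     1     1     1     1     1     1     1     1     1
          3     1     1     1     2     2     2     3     3     3     4     4     4     5
          4     1     1     1     2     3     3     4     5     6     7     8     9    11

5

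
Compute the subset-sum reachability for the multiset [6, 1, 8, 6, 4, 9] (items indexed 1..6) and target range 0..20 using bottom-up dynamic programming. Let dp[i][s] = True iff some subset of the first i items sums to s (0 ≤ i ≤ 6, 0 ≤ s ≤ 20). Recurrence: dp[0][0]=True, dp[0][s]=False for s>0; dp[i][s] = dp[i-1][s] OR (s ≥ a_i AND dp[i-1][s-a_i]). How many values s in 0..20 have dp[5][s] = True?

19

i\s   0   1   2   3   4   5   6   7   8   9  10  11  12  13  14  15  16  17  18  19  20
  0   T   F   F   F   F   F   F   F   F   F   F   F   F   F   F   F   F   F   F   F   F
  1   T   F   F   F   F   F   T   F   F   F   F   F   F   F   F   F   F   F   F   F   F
  2   T   T   F   F   F   F   T   T   F   F   F   F   F   F   F   F   F   F   F   F   F
  3   T   T   F   F   F   F   T   T   T   T   F   F   F   F   T   T   F   F   F   F   F
  4   T   T   F   F   F   F   T   T   T   T   F   F   T   T   T   T   F   F   F   F   T
  5   T   T   F   F   T   T   T   T   T   T   T   T   T   T   T   T   T   T   T   T   T
  6   T   T   F   F   T   T   T   T   T   T   T   T   T   T   T   T   T   T   T   T   T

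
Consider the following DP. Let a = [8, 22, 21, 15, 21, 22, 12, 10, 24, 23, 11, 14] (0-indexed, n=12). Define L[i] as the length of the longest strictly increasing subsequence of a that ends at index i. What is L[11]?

   i    0    1    2    3    4    5    6    7    8    9   10   11
a[i]    8   22   21   15   21   22   12   10   24   23   11   14
L[i]    1    2    2    2    3    4    2    2    5    5    3    4

4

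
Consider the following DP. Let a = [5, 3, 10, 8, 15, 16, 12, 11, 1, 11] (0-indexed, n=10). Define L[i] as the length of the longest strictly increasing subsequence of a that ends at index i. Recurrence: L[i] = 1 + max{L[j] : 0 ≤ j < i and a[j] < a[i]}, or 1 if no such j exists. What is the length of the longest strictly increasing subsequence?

   i    0    1    2    3    4    5    6    7    8    9
a[i]    5    3   10    8   15   16   12   11    1   11
L[i]    1    1    2    2    3    4    3    3    1    3

4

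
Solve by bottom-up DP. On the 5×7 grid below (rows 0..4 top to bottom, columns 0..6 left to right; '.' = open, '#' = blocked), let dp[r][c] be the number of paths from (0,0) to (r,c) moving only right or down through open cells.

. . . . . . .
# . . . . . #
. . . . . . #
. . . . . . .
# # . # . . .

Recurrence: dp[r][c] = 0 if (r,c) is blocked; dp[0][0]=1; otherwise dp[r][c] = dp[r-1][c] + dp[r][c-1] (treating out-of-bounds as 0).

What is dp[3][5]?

r\c   0   1   2   3   4   5   6
  0   1   1   1   1   1   1   1
  1   0   1   2   3   4   5   0
  2   0   1   3   6  10  15   0
  3   0   1   4  10  20  35  35
  4   0   0   4   0  20  55  90

35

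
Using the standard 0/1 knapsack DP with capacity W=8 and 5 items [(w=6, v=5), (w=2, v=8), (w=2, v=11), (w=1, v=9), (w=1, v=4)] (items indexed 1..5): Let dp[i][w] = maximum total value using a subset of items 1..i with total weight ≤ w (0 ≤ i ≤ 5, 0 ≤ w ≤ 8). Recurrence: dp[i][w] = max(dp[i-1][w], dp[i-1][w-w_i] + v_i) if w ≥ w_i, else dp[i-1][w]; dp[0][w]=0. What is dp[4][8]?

i\w   0   1   2   3   4   5   6   7   8
  0   0   0   0   0   0   0   0   0   0
  1   0   0   0   0   0   0   5   5   5
  2   0   0   8   8   8   8   8   8  13
  3   0   0  11  11  19  19  19  19  19
  4   0   9  11  20  20  28  28  28  28
  5   0   9  13  20  24  28  32  32  32

28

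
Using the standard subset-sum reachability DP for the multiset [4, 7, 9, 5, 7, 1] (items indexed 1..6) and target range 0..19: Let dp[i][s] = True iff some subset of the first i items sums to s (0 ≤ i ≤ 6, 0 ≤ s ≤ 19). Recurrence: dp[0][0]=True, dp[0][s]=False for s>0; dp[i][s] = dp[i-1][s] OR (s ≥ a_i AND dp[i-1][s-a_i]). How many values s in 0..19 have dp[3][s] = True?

i\s   0   1   2   3   4   5   6   7   8   9  10  11  12  13  14  15  16  17  18  19
  0   T   F   F   F   F   F   F   F   F   F   F   F   F   F   F   F   F   F   F   F
  1   T   F   F   F   T   F   F   F   F   F   F   F   F   F   F   F   F   F   F   F
  2   T   F   F   F   T   F   F   T   F   F   F   T   F   F   F   F   F   F   F   F
  3   T   F   F   F   T   F   F   T   F   T   F   T   F   T   F   F   T   F   F   F
  4   T   F   F   F   T   T   F   T   F   T   F   T   T   T   T   F   T   F   T   F
  5   T   F   F   F   T   T   F   T   F   T   F   T   T   T   T   F   T   F   T   T
  6   T   T   F   F   T   T   T   T   T   T   T   T   T   T   T   T   T   T   T   T

7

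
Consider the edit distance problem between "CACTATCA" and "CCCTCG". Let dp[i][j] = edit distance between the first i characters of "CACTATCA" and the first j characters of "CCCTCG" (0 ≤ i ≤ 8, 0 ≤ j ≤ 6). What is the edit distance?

4

   ''  C  C  C  T  C  G
''  0  1  2  3  4  5  6
 C  1  0  1  2  3  4  5
 A  2  1  1  2  3  4  5
 C  3  2  1  1  2  3  4
 T  4  3  2  2  1  2  3
 A  5  4  3  3  2  2  3
 T  6  5  4  4  3  3  3
 C  7  6  5  4  4  3  4
 A  8  7  6  5  5  4  4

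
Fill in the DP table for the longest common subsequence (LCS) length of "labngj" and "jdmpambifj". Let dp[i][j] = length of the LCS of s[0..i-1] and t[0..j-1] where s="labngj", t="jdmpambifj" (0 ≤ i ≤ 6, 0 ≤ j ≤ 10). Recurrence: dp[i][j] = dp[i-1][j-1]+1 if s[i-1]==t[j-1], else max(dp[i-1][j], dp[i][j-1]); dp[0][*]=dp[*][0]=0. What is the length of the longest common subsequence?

3

   ''  j  d  m  p  a  m  b  i  f  j
''  0  0  0  0  0  0  0  0  0  0  0
 l  0  0  0  0  0  0  0  0  0  0  0
 a  0  0  0  0  0  1  1  1  1  1  1
 b  0  0  0  0  0  1  1  2  2  2  2
 n  0  0  0  0  0  1  1  2  2  2  2
 g  0  0  0  0  0  1  1  2  2  2  2
 j  0  1  1  1  1  1  1  2  2  2  3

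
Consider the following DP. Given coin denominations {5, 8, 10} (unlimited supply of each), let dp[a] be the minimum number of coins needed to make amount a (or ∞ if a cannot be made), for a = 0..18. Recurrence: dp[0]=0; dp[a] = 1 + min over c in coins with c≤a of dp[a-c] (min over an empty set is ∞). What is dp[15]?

2

 a  0  1  2  3  4  5  6  7  8  9 10 11 12 13 14 15 16 17 18
dp  0  -  -  -  -  1  -  -  1  -  1  -  -  2  -  2  2  -  2
(- denotes ∞ / unreachable)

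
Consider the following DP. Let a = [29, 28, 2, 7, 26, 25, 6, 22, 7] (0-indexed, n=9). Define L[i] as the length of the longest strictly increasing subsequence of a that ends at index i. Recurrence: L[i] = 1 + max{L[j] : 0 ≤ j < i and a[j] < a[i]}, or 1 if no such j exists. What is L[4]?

3

   i    0    1    2    3    4    5    6    7    8
a[i]   29   28    2    7   26   25    6   22    7
L[i]    1    1    1    2    3    3    2    3    3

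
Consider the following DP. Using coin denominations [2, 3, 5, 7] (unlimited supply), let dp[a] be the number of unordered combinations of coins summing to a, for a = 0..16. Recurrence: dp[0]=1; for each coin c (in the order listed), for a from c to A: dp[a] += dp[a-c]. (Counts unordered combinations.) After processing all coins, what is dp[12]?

after  coin     0     1     2     3     4     5     6     7     8     9    10    11    12    13    14    15    16
          2     1     0     1     0     1     0     1     0     1     0     1     0     1     0     1     0     1
          3     1     0     1     1     1     1     2     1     2     2     2     2     3     2     3     3     3
          5     1     0     1     1     1     2     2     2     3     3     4     4     5     5     6     7     7
          7     1     0     1     1     1     2     2     3     3     4     5     5     7     7     9    10    11

7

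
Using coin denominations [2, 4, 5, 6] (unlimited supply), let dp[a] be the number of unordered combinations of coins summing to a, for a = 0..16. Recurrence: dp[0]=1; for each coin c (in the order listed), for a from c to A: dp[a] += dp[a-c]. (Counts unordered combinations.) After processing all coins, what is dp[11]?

after  coin     0     1     2     3     4     5     6     7     8     9    10    11    12    13    14    15    16
          2     1     0     1     0     1     0     1     0     1     0     1     0     1     0     1     0     1
          4     1     0     1     0     2     0     2     0     3     0     3     0     4     0     4     0     5
          5     1     0     1     0     2     1     2     1     3     2     4     2     5     3     6     4     7
          6     1     0     1     0     2     1     3     1     4     2     6     3     8     4    10     6    13

3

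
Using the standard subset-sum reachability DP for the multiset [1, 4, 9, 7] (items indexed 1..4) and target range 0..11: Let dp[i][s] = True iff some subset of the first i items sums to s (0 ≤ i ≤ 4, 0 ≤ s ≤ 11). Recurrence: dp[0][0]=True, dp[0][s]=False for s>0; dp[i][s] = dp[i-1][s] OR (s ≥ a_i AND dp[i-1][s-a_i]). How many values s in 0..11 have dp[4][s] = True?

9

i\s   0   1   2   3   4   5   6   7   8   9  10  11
  0   T   F   F   F   F   F   F   F   F   F   F   F
  1   T   T   F   F   F   F   F   F   F   F   F   F
  2   T   T   F   F   T   T   F   F   F   F   F   F
  3   T   T   F   F   T   T   F   F   F   T   T   F
  4   T   T   F   F   T   T   F   T   T   T   T   T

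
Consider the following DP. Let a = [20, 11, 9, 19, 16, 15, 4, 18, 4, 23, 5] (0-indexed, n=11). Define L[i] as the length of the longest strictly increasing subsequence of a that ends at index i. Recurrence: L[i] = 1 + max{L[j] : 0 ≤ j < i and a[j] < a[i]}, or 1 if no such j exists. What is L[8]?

1

   i    0    1    2    3    4    5    6    7    8    9   10
a[i]   20   11    9   19   16   15    4   18    4   23    5
L[i]    1    1    1    2    2    2    1    3    1    4    2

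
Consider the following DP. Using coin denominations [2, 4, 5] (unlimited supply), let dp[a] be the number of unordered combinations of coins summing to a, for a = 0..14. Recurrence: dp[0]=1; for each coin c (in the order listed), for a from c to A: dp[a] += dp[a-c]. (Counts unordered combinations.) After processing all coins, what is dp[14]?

after  coin     0     1     2     3     4     5     6     7     8     9    10    11    12    13    14
          2     1     0     1     0     1     0     1     0     1     0     1     0     1     0     1
          4     1     0     1     0     2     0     2     0     3     0     3     0     4     0     4
          5     1     0     1     0     2     1     2     1     3     2     4     2     5     3     6

6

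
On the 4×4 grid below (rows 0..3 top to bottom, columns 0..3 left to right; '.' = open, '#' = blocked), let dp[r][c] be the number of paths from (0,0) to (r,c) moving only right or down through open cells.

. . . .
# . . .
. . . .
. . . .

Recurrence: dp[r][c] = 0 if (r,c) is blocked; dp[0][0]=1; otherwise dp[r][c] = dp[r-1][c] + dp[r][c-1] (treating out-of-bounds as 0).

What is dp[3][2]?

r\c   0   1   2   3
  0   1   1   1   1
  1   0   1   2   3
  2   0   1   3   6
  3   0   1   4  10

4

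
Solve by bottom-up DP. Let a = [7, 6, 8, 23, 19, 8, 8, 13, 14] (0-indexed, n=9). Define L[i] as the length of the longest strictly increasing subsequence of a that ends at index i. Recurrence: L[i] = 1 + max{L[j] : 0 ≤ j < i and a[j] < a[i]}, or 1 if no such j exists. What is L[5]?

2

   i    0    1    2    3    4    5    6    7    8
a[i]    7    6    8   23   19    8    8   13   14
L[i]    1    1    2    3    3    2    2    3    4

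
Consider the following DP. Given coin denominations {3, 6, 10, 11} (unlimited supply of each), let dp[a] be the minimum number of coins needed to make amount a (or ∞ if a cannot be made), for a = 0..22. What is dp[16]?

 a  0  1  2  3  4  5  6  7  8  9 10 11 12 13 14 15 16 17 18 19 20 21 22
dp  0  -  -  1  -  -  1  -  -  2  1  1  2  2  2  3  2  2  3  3  2  2  2
(- denotes ∞ / unreachable)

2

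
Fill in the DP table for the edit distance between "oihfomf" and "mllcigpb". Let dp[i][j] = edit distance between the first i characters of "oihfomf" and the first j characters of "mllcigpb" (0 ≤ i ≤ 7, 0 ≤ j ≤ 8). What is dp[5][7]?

7

   ''  m  l  l  c  i  g  p  b
''  0  1  2  3  4  5  6  7  8
 o  1  1  2  3  4  5  6  7  8
 i  2  2  2  3  4  4  5  6  7
 h  3  3  3  3  4  5  5  6  7
 f  4  4  4  4  4  5  6  6  7
 o  5  5  5  5  5  5  6  7  7
 m  6  5  6  6  6  6  6  7  8
 f  7  6  6  7  7  7  7  7  8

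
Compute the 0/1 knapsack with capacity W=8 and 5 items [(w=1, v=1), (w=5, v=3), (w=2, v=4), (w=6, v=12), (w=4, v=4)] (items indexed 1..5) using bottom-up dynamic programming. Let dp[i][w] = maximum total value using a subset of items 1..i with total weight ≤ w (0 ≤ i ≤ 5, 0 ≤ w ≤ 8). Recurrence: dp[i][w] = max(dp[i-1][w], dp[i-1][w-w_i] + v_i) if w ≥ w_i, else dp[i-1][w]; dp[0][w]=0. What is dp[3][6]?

5

i\w   0   1   2   3   4   5   6   7   8
  0   0   0   0   0   0   0   0   0   0
  1   0   1   1   1   1   1   1   1   1
  2   0   1   1   1   1   3   4   4   4
  3   0   1   4   5   5   5   5   7   8
  4   0   1   4   5   5   5  12  13  16
  5   0   1   4   5   5   5  12  13  16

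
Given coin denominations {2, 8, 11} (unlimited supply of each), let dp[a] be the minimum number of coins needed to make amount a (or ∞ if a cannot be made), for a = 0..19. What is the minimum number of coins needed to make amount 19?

 a  0  1  2  3  4  5  6  7  8  9 10 11 12 13 14 15 16 17 18 19
dp  0  -  1  -  2  -  3  -  1  -  2  1  3  2  4  3  2  4  3  2
(- denotes ∞ / unreachable)

2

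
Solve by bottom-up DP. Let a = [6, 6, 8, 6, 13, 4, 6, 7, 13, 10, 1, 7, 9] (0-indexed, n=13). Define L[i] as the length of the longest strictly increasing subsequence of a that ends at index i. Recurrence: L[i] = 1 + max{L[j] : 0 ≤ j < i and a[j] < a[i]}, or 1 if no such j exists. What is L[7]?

   i    0    1    2    3    4    5    6    7    8    9   10   11   12
a[i]    6    6    8    6   13    4    6    7   13   10    1    7    9
L[i]    1    1    2    1    3    1    2    3    4    4    1    3    4

3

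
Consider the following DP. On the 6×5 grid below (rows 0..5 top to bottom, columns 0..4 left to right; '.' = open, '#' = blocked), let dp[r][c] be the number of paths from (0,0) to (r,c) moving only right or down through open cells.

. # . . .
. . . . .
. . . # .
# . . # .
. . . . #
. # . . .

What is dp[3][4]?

r\c   0   1   2   3   4
  0   1   0   0   0   0
  1   1   1   1   1   1
  2   1   2   3   0   1
  3   0   2   5   0   1
  4   0   2   7   7   0
  5   0   0   7  14  14

1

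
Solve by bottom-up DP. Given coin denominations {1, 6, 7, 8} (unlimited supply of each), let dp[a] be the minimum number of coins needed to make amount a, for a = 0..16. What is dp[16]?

 a  0  1  2  3  4  5  6  7  8  9 10 11 12 13 14 15 16
dp  0  1  2  3  4  5  1  1  1  2  3  4  2  2  2  2  2

2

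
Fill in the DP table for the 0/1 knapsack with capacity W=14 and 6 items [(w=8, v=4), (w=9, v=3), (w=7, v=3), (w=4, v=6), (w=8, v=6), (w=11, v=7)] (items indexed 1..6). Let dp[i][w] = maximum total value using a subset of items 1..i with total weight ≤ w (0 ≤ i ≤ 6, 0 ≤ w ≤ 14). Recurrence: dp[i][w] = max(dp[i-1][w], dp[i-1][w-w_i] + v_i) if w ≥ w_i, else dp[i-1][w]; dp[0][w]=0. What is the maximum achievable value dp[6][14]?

12

i\w   0   1   2   3   4   5   6   7   8   9  10  11  12  13  14
  0   0   0   0   0   0   0   0   0   0   0   0   0   0   0   0
  1   0   0   0   0   0   0   0   0   4   4   4   4   4   4   4
  2   0   0   0   0   0   0   0   0   4   4   4   4   4   4   4
  3   0   0   0   0   0   0   0   3   4   4   4   4   4   4   4
  4   0   0   0   0   6   6   6   6   6   6   6   9  10  10  10
  5   0   0   0   0   6   6   6   6   6   6   6   9  12  12  12
  6   0   0   0   0   6   6   6   6   6   6   6   9  12  12  12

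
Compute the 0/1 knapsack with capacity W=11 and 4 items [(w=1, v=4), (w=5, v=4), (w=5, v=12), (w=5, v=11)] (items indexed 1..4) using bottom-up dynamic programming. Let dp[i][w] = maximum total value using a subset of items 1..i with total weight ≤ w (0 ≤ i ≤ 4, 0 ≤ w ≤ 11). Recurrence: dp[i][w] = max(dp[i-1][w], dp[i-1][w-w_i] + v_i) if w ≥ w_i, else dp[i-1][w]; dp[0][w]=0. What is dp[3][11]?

20

i\w   0   1   2   3   4   5   6   7   8   9  10  11
  0   0   0   0   0   0   0   0   0   0   0   0   0
  1   0   4   4   4   4   4   4   4   4   4   4   4
  2   0   4   4   4   4   4   8   8   8   8   8   8
  3   0   4   4   4   4  12  16  16  16  16  16  20
  4   0   4   4   4   4  12  16  16  16  16  23  27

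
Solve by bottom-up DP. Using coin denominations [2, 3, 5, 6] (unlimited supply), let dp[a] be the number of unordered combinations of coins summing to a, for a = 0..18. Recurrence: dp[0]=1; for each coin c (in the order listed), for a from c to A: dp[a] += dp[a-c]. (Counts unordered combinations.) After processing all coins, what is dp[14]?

10

after  coin     0     1     2     3     4     5     6     7     8     9    10    11    12    13    14    15    16    17    18
          2     1     0     1     0     1     0     1     0     1     0     1     0     1     0     1     0     1     0     1
          3     1     0     1     1     1     1     2     1     2     2     2     2     3     2     3     3     3     3     4
          5     1     0     1     1     1     2     2     2     3     3     4     4     5     5     6     7     7     8     9
          6     1     0     1     1     1     2     3     2     4     4     5     6     8     7    10    11    12    14    17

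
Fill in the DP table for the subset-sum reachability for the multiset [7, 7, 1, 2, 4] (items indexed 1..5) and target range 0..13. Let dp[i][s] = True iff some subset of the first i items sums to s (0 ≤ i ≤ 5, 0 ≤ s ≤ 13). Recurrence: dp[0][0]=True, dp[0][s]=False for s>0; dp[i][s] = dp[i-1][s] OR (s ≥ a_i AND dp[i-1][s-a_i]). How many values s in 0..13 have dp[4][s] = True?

8

i\s   0   1   2   3   4   5   6   7   8   9  10  11  12  13
  0   T   F   F   F   F   F   F   F   F   F   F   F   F   F
  1   T   F   F   F   F   F   F   T   F   F   F   F   F   F
  2   T   F   F   F   F   F   F   T   F   F   F   F   F   F
  3   T   T   F   F   F   F   F   T   T   F   F   F   F   F
  4   T   T   T   T   F   F   F   T   T   T   T   F   F   F
  5   T   T   T   T   T   T   T   T   T   T   T   T   T   T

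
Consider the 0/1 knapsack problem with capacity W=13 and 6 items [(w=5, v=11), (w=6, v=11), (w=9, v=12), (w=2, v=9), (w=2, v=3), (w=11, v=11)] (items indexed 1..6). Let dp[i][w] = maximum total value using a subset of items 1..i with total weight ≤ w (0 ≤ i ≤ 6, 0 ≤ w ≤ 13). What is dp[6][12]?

i\w   0   1   2   3   4   5   6   7   8   9  10  11  12  13
  0   0   0   0   0   0   0   0   0   0   0   0   0   0   0
  1   0   0   0   0   0  11  11  11  11  11  11  11  11  11
  2   0   0   0   0   0  11  11  11  11  11  11  22  22  22
  3   0   0   0   0   0  11  11  11  11  12  12  22  22  22
  4   0   0   9   9   9  11  11  20  20  20  20  22  22  31
  5   0   0   9   9  12  12  12  20  20  23  23  23  23  31
  6   0   0   9   9  12  12  12  20  20  23  23  23  23  31

23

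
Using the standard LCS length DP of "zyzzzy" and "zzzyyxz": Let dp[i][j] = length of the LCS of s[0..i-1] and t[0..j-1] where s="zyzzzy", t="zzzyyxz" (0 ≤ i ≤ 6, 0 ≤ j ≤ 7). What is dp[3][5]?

   ''  z  z  z  y  y  x  z
''  0  0  0  0  0  0  0  0
 z  0  1  1  1  1  1  1  1
 y  0  1  1  1  2  2  2  2
 z  0  1  2  2  2  2  2  3
 z  0  1  2  3  3  3  3  3
 z  0  1  2  3  3  3  3  4
 y  0  1  2  3  4  4  4  4

2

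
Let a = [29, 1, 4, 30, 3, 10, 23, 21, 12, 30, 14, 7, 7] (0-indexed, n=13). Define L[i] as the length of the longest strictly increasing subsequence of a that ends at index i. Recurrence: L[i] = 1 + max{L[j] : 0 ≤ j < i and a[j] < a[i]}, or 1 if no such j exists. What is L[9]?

   i    0    1    2    3    4    5    6    7    8    9   10   11   12
a[i]   29    1    4   30    3   10   23   21   12   30   14    7    7
L[i]    1    1    2    3    2    3    4    4    4    5    5    3    3

5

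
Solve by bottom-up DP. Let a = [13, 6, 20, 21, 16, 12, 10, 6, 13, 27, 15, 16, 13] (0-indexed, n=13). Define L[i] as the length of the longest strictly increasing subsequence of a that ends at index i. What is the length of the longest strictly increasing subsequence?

5

   i    0    1    2    3    4    5    6    7    8    9   10   11   12
a[i]   13    6   20   21   16   12   10    6   13   27   15   16   13
L[i]    1    1    2    3    2    2    2    1    3    4    4    5    3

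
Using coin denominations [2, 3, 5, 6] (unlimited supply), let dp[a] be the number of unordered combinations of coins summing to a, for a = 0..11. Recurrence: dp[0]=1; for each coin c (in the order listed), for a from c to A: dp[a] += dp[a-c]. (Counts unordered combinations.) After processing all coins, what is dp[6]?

after  coin     0     1     2     3     4     5     6     7     8     9    10    11
          2     1     0     1     0     1     0     1     0     1     0     1     0
          3     1     0     1     1     1     1     2     1     2     2     2     2
          5     1     0     1     1     1     2     2     2     3     3     4     4
          6     1     0     1     1     1     2     3     2     4     4     5     6

3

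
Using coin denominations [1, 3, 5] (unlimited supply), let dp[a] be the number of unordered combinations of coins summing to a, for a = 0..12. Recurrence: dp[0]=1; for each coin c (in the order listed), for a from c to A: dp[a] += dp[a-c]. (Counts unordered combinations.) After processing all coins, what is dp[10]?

7

after  coin     0     1     2     3     4     5     6     7     8     9    10    11    12
          1     1     1     1     1     1     1     1     1     1     1     1     1     1
          3     1     1     1     2     2     2     3     3     3     4     4     4     5
          5     1     1     1     2     2     3     4     4     5     6     7     8     9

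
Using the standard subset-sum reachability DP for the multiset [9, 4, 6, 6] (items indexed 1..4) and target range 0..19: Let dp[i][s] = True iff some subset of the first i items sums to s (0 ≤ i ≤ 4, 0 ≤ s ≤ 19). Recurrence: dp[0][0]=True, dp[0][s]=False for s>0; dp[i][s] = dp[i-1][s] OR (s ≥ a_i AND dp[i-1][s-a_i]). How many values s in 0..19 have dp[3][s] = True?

i\s   0   1   2   3   4   5   6   7   8   9  10  11  12  13  14  15  16  17  18  19
  0   T   F   F   F   F   F   F   F   F   F   F   F   F   F   F   F   F   F   F   F
  1   T   F   F   F   F   F   F   F   F   T   F   F   F   F   F   F   F   F   F   F
  2   T   F   F   F   T   F   F   F   F   T   F   F   F   T   F   F   F   F   F   F
  3   T   F   F   F   T   F   T   F   F   T   T   F   F   T   F   T   F   F   F   T
  4   T   F   F   F   T   F   T   F   F   T   T   F   T   T   F   T   T   F   F   T

8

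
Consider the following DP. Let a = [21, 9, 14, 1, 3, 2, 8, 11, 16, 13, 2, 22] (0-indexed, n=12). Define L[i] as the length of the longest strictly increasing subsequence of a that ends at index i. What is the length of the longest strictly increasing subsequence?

6

   i    0    1    2    3    4    5    6    7    8    9   10   11
a[i]   21    9   14    1    3    2    8   11   16   13    2   22
L[i]    1    1    2    1    2    2    3    4    5    5    2    6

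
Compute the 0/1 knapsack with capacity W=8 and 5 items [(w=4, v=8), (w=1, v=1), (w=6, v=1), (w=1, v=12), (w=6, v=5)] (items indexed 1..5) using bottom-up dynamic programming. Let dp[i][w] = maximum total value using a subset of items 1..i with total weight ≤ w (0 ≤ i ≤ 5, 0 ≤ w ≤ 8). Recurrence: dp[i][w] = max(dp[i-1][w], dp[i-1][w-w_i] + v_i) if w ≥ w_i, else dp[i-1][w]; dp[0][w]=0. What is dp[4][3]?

i\w   0   1   2   3   4   5   6   7   8
  0   0   0   0   0   0   0   0   0   0
  1   0   0   0   0   8   8   8   8   8
  2   0   1   1   1   8   9   9   9   9
  3   0   1   1   1   8   9   9   9   9
  4   0  12  13  13  13  20  21  21  21
  5   0  12  13  13  13  20  21  21  21

13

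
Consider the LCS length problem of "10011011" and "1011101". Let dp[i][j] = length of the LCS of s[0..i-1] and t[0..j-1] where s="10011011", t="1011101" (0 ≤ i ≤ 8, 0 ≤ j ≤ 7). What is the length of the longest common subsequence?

6

   ''  1  0  1  1  1  0  1
''  0  0  0  0  0  0  0  0
 1  0  1  1  1  1  1  1  1
 0  0  1  2  2  2  2  2  2
 0  0  1  2  2  2  2  3  3
 1  0  1  2  3  3  3  3  4
 1  0  1  2  3  4  4  4  4
 0  0  1  2  3  4  4  5  5
 1  0  1  2  3  4  5  5  6
 1  0  1  2  3  4  5  5  6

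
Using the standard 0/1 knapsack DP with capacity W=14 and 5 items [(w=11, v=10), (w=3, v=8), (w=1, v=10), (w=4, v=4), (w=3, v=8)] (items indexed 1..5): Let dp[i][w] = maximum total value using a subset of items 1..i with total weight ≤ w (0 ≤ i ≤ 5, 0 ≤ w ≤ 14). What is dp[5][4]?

i\w   0   1   2   3   4   5   6   7   8   9  10  11  12  13  14
  0   0   0   0   0   0   0   0   0   0   0   0   0   0   0   0
  1   0   0   0   0   0   0   0   0   0   0   0  10  10  10  10
  2   0   0   0   8   8   8   8   8   8   8   8  10  10  10  18
  3   0  10  10  10  18  18  18  18  18  18  18  18  20  20  20
  4   0  10  10  10  18  18  18  18  22  22  22  22  22  22  22
  5   0  10  10  10  18  18  18  26  26  26  26  30  30  30  30

18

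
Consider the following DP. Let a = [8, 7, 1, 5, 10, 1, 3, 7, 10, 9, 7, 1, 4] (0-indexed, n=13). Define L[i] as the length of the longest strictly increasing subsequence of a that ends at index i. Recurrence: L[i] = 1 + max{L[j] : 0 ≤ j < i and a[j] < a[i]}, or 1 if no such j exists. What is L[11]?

1

   i    0    1    2    3    4    5    6    7    8    9   10   11   12
a[i]    8    7    1    5   10    1    3    7   10    9    7    1    4
L[i]    1    1    1    2    3    1    2    3    4    4    3    1    3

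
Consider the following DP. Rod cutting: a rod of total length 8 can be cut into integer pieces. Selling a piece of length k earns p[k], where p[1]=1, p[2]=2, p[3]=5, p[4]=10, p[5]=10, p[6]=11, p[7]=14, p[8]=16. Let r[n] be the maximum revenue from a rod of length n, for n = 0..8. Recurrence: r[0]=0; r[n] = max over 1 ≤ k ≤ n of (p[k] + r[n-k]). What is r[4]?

   n    0    1    2    3    4    5    6    7    8
r[n]    0    1    2    5   10   11   12   15   20

10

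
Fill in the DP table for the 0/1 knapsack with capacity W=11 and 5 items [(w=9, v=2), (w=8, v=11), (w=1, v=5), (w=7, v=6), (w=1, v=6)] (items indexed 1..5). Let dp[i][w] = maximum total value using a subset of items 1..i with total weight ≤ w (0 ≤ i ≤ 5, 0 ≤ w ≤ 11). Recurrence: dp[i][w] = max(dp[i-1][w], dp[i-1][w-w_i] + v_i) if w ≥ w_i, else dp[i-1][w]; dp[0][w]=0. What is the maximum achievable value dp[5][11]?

22

i\w   0   1   2   3   4   5   6   7   8   9  10  11
  0   0   0   0   0   0   0   0   0   0   0   0   0
  1   0   0   0   0   0   0   0   0   0   2   2   2
  2   0   0   0   0   0   0   0   0  11  11  11  11
  3   0   5   5   5   5   5   5   5  11  16  16  16
  4   0   5   5   5   5   5   5   6  11  16  16  16
  5   0   6  11  11  11  11  11  11  12  17  22  22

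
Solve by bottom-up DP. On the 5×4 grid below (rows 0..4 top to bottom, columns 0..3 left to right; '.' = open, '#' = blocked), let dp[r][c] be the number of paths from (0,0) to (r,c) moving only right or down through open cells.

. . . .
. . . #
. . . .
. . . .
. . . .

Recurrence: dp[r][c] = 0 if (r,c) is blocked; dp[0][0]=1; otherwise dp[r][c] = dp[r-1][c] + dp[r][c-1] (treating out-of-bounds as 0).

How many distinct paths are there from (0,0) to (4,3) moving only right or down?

31

r\c   0   1   2   3
  0   1   1   1   1
  1   1   2   3   0
  2   1   3   6   6
  3   1   4  10  16
  4   1   5  15  31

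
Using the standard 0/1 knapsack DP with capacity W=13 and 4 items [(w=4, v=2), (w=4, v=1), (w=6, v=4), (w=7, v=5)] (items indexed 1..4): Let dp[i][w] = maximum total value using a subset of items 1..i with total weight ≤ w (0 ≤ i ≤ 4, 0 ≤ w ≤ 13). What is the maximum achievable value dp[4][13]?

i\w   0   1   2   3   4   5   6   7   8   9  10  11  12  13
  0   0   0   0   0   0   0   0   0   0   0   0   0   0   0
  1   0   0   0   0   2   2   2   2   2   2   2   2   2   2
  2   0   0   0   0   2   2   2   2   3   3   3   3   3   3
  3   0   0   0   0   2   2   4   4   4   4   6   6   6   6
  4   0   0   0   0   2   2   4   5   5   5   6   7   7   9

9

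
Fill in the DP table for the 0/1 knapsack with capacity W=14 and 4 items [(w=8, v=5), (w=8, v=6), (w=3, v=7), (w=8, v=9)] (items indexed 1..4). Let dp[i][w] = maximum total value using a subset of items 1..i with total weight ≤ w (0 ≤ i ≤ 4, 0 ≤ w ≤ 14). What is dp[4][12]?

i\w   0   1   2   3   4   5   6   7   8   9  10  11  12  13  14
  0   0   0   0   0   0   0   0   0   0   0   0   0   0   0   0
  1   0   0   0   0   0   0   0   0   5   5   5   5   5   5   5
  2   0   0   0   0   0   0   0   0   6   6   6   6   6   6   6
  3   0   0   0   7   7   7   7   7   7   7   7  13  13  13  13
  4   0   0   0   7   7   7   7   7   9   9   9  16  16  16  16

16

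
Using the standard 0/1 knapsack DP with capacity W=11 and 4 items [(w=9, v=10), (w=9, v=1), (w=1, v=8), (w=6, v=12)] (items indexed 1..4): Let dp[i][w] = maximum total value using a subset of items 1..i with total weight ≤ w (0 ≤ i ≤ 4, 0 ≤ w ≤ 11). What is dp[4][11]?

i\w   0   1   2   3   4   5   6   7   8   9  10  11
  0   0   0   0   0   0   0   0   0   0   0   0   0
  1   0   0   0   0   0   0   0   0   0  10  10  10
  2   0   0   0   0   0   0   0   0   0  10  10  10
  3   0   8   8   8   8   8   8   8   8  10  18  18
  4   0   8   8   8   8   8  12  20  20  20  20  20

20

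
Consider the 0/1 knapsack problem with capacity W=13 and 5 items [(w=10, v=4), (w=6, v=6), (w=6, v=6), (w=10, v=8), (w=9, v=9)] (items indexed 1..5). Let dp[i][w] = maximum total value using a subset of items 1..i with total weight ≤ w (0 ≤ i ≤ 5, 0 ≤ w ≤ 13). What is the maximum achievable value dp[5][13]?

12

i\w   0   1   2   3   4   5   6   7   8   9  10  11  12  13
  0   0   0   0   0   0   0   0   0   0   0   0   0   0   0
  1   0   0   0   0   0   0   0   0   0   0   4   4   4   4
  2   0   0   0   0   0   0   6   6   6   6   6   6   6   6
  3   0   0   0   0   0   0   6   6   6   6   6   6  12  12
  4   0   0   0   0   0   0   6   6   6   6   8   8  12  12
  5   0   0   0   0   0   0   6   6   6   9   9   9  12  12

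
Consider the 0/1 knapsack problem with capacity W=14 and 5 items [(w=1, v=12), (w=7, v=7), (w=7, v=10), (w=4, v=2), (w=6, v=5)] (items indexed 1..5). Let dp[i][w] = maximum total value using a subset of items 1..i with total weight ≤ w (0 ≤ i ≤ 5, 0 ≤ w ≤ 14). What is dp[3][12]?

i\w   0   1   2   3   4   5   6   7   8   9  10  11  12  13  14
  0   0   0   0   0   0   0   0   0   0   0   0   0   0   0   0
  1   0  12  12  12  12  12  12  12  12  12  12  12  12  12  12
  2   0  12  12  12  12  12  12  12  19  19  19  19  19  19  19
  3   0  12  12  12  12  12  12  12  22  22  22  22  22  22  22
  4   0  12  12  12  12  14  14  14  22  22  22  22  24  24  24
  5   0  12  12  12  12  14  14  17  22  22  22  22  24  24  27

22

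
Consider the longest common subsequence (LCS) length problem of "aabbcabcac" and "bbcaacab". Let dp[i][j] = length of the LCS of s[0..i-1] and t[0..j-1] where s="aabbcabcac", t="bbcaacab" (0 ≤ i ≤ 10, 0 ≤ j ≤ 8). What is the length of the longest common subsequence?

6

   ''  b  b  c  a  a  c  a  b
''  0  0  0  0  0  0  0  0  0
 a  0  0  0  0  1  1  1  1  1
 a  0  0  0  0  1  2  2  2  2
 b  0  1  1  1  1  2  2  2  3
 b  0  1  2  2  2  2  2  2  3
 c  0  1  2  3  3  3  3  3  3
 a  0  1  2  3  4  4  4  4  4
 b  0  1  2  3  4  4  4  4  5
 c  0  1  2  3  4  4  5  5  5
 a  0  1  2  3  4  5  5  6  6
 c  0  1  2  3  4  5  6  6  6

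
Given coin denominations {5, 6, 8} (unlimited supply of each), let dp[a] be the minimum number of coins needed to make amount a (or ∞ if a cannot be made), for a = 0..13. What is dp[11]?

2

 a  0  1  2  3  4  5  6  7  8  9 10 11 12 13
dp  0  -  -  -  -  1  1  -  1  -  2  2  2  2
(- denotes ∞ / unreachable)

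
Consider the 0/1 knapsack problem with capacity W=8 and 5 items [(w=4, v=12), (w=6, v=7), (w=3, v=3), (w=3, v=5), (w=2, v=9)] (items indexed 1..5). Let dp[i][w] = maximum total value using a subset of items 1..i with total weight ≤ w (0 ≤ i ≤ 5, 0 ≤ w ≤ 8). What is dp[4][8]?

i\w   0   1   2   3   4   5   6   7   8
  0   0   0   0   0   0   0   0   0   0
  1   0   0   0   0  12  12  12  12  12
  2   0   0   0   0  12  12  12  12  12
  3   0   0   0   3  12  12  12  15  15
  4   0   0   0   5  12  12  12  17  17
  5   0   0   9   9  12  14  21  21  21

17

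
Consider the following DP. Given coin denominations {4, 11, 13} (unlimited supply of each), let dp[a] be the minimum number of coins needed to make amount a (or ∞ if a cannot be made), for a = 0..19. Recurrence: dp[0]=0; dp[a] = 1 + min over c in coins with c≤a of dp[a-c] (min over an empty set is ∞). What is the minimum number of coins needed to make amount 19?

3

 a  0  1  2  3  4  5  6  7  8  9 10 11 12 13 14 15 16 17 18 19
dp  0  -  -  -  1  -  -  -  2  -  -  1  3  1  -  2  4  2  -  3
(- denotes ∞ / unreachable)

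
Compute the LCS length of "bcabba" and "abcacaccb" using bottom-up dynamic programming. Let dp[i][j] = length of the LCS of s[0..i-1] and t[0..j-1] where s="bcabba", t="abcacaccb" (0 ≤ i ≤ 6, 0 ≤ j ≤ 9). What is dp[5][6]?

3

   ''  a  b  c  a  c  a  c  c  b
''  0  0  0  0  0  0  0  0  0  0
 b  0  0  1  1  1  1  1  1  1  1
 c  0  0  1  2  2  2  2  2  2  2
 a  0  1  1  2  3  3  3  3  3  3
 b  0  1  2  2  3  3  3  3  3  4
 b  0  1  2  2  3  3  3  3  3  4
 a  0  1  2  2  3  3  4  4  4  4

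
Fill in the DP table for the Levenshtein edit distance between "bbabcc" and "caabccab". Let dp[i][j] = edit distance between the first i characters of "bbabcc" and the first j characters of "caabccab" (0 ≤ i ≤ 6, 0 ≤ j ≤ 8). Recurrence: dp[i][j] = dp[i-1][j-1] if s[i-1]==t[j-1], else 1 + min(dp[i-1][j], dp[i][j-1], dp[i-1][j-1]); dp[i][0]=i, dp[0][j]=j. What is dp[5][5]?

   ''  c  a  a  b  c  c  a  b
''  0  1  2  3  4  5  6  7  8
 b  1  1  2  3  3  4  5  6  7
 b  2  2  2  3  3  4  5  6  6
 a  3  3  2  2  3  4  5  5  6
 b  4  4  3  3  2  3  4  5  5
 c  5  4  4  4  3  2  3  4  5
 c  6  5  5  5  4  3  2  3  4

2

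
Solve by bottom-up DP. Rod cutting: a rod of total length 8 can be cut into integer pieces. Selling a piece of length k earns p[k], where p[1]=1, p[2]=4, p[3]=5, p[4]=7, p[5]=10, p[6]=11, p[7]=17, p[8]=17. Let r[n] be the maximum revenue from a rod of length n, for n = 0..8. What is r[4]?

8

   n    0    1    2    3    4    5    6    7    8
r[n]    0    1    4    5    8   10   12   17   18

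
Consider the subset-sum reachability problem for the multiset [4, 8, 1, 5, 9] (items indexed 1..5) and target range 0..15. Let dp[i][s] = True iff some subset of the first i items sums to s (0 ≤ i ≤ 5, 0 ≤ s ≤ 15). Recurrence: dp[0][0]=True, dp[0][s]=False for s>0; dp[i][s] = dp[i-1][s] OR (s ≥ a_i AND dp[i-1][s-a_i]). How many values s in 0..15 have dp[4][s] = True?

11

i\s   0   1   2   3   4   5   6   7   8   9  10  11  12  13  14  15
  0   T   F   F   F   F   F   F   F   F   F   F   F   F   F   F   F
  1   T   F   F   F   T   F   F   F   F   F   F   F   F   F   F   F
  2   T   F   F   F   T   F   F   F   T   F   F   F   T   F   F   F
  3   T   T   F   F   T   T   F   F   T   T   F   F   T   T   F   F
  4   T   T   F   F   T   T   T   F   T   T   T   F   T   T   T   F
  5   T   T   F   F   T   T   T   F   T   T   T   F   T   T   T   T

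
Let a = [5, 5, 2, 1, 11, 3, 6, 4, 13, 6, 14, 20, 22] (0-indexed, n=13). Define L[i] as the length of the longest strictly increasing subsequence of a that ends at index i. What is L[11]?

   i    0    1    2    3    4    5    6    7    8    9   10   11   12
a[i]    5    5    2    1   11    3    6    4   13    6   14   20   22
L[i]    1    1    1    1    2    2    3    3    4    4    5    6    7

6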